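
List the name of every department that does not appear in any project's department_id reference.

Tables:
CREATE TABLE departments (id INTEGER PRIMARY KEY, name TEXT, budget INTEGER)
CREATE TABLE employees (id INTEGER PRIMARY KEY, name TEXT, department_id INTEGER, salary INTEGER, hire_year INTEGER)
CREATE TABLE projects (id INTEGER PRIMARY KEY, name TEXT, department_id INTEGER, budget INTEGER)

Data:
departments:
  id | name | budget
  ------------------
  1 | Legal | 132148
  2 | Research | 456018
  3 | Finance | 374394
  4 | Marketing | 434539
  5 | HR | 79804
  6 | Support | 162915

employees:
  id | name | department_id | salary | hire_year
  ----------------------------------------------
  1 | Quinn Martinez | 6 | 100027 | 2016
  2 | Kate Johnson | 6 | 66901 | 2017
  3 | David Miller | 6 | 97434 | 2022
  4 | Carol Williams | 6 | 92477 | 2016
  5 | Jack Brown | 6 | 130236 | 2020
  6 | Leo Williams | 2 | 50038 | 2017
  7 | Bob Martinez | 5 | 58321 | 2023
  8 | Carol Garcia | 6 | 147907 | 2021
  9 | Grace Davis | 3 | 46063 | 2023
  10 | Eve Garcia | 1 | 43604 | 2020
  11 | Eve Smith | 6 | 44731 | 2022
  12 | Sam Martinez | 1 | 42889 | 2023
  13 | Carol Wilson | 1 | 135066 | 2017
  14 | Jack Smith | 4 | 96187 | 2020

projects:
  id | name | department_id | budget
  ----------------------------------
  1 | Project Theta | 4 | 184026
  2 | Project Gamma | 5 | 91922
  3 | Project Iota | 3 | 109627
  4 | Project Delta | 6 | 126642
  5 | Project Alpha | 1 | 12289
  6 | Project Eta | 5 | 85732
SELECT p.name FROM departments p LEFT JOIN projects c ON c.department_id = p.id WHERE c.id IS NULL

Execution result:
Research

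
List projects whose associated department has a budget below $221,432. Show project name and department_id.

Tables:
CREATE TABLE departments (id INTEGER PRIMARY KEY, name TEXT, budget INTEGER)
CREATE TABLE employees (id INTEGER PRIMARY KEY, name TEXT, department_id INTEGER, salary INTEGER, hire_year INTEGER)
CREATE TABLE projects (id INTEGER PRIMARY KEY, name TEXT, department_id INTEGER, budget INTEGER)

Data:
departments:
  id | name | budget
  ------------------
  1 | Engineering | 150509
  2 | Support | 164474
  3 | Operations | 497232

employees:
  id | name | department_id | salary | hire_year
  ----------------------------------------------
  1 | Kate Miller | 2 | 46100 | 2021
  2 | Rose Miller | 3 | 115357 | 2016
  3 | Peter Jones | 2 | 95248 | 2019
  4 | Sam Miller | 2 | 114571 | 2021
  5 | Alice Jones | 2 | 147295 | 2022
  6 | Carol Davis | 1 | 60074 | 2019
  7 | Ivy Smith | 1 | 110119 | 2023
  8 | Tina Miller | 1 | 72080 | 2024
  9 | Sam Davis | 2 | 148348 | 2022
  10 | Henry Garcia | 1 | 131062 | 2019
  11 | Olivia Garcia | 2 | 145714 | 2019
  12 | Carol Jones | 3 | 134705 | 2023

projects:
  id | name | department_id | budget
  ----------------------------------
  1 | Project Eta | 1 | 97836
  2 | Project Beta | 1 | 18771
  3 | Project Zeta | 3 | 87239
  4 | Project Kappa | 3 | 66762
SELECT name, department_id FROM projects WHERE department_id IN (SELECT id FROM departments WHERE budget < 221432)

Execution result:
name | department_id
Project Eta | 1
Project Beta | 1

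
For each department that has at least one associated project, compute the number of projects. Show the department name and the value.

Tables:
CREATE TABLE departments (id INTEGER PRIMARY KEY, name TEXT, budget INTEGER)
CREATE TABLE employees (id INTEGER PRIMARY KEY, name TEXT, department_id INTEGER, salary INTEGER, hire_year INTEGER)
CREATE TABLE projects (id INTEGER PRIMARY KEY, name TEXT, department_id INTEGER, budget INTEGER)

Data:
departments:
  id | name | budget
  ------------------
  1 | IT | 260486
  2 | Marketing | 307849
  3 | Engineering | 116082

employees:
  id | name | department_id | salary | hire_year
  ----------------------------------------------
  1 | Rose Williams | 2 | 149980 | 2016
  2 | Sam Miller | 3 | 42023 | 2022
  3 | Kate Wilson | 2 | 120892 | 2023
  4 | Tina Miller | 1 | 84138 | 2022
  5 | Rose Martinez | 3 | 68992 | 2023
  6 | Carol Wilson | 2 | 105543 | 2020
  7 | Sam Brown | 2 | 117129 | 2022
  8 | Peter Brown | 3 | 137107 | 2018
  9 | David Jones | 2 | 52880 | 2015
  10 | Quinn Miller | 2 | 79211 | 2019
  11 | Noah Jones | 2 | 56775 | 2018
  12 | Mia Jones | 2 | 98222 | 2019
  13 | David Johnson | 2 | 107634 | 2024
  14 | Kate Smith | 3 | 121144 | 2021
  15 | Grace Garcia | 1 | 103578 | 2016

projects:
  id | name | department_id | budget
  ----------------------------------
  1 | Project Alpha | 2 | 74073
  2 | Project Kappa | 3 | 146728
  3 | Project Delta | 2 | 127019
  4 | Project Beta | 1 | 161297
SELECT p.name, COUNT(*) AS n FROM projects c JOIN departments p ON c.department_id = p.id GROUP BY p.id, p.name

Execution result:
name | n
IT | 1
Marketing | 2
Engineering | 1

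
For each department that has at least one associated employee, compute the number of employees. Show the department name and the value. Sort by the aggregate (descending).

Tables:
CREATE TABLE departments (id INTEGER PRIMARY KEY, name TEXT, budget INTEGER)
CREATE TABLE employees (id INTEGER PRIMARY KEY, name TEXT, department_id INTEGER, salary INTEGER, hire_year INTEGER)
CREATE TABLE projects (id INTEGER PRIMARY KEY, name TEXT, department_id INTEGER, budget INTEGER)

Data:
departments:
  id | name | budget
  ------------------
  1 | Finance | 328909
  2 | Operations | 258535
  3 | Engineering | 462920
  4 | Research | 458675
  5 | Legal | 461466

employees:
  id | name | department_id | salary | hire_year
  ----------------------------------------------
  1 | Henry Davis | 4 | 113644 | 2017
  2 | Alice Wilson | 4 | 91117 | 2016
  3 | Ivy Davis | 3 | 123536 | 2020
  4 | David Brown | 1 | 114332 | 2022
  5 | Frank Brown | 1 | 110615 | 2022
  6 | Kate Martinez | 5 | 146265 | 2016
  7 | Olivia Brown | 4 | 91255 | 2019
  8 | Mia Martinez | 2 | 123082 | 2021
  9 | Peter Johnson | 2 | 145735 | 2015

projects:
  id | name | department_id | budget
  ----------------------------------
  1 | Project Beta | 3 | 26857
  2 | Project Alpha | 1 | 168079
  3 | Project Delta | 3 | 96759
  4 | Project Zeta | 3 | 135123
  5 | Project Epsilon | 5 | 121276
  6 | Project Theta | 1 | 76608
SELECT p.name, COUNT(*) AS n FROM employees c JOIN departments p ON c.department_id = p.id GROUP BY p.id, p.name ORDER BY n DESC

Execution result:
name | n
Research | 3
Finance | 2
Operations | 2
Engineering | 1
Legal | 1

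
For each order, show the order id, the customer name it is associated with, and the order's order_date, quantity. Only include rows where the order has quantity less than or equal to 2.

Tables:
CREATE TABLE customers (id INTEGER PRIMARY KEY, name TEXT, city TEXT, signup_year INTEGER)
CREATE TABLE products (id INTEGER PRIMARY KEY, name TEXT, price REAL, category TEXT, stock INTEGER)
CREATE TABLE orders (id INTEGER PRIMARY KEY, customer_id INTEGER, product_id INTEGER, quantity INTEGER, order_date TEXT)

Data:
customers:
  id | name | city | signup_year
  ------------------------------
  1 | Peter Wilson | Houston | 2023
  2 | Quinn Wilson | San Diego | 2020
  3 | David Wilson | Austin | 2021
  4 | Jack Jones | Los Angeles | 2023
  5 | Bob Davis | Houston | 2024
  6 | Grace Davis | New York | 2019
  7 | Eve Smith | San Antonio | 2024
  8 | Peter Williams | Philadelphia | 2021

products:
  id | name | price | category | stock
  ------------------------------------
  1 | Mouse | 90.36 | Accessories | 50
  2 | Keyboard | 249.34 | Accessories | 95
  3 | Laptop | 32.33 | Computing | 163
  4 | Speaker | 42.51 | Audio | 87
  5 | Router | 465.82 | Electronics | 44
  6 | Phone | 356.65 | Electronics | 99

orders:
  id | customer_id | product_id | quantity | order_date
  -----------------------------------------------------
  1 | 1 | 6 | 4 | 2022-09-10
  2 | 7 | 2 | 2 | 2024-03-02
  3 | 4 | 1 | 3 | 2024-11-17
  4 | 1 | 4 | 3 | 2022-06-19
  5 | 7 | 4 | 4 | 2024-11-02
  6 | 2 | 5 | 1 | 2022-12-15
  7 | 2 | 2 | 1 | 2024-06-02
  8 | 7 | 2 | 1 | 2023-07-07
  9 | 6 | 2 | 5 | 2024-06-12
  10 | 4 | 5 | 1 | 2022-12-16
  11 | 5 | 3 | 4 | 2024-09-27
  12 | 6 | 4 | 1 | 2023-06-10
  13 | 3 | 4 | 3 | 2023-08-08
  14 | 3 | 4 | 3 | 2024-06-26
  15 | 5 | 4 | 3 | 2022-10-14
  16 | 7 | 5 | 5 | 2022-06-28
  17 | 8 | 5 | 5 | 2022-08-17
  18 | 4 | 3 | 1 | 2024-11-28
SELECT c.id, p.name AS customer, c.order_date, c.quantity FROM orders c JOIN customers p ON c.customer_id = p.id WHERE c.quantity <= 2

Execution result:
id | customer | order_date | quantity
2 | Eve Smith | 2024-03-02 | 2
6 | Quinn Wilson | 2022-12-15 | 1
7 | Quinn Wilson | 2024-06-02 | 1
8 | Eve Smith | 2023-07-07 | 1
10 | Jack Jones | 2022-12-16 | 1
12 | Grace Davis | 2023-06-10 | 1
18 | Jack Jones | 2024-11-28 | 1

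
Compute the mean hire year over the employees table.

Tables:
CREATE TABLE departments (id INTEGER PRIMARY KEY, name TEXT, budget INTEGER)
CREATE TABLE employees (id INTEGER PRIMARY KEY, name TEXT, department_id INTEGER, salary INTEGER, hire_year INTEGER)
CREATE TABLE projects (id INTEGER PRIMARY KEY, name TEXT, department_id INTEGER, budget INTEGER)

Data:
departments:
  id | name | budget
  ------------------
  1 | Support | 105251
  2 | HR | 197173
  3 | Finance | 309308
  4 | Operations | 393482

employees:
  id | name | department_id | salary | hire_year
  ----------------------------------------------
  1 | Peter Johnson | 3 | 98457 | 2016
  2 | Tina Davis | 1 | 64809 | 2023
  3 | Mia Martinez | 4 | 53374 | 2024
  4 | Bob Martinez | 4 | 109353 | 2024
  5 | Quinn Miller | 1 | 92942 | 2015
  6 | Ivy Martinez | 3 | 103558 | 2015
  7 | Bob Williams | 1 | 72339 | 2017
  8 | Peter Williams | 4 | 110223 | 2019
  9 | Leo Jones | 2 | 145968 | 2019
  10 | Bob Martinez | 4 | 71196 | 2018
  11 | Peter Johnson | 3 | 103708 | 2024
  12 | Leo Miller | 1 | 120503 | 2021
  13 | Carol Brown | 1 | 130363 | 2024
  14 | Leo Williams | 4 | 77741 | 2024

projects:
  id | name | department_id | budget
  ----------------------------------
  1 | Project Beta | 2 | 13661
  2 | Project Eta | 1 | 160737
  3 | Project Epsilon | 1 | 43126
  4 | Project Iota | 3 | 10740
SELECT AVG(hire_year) FROM employees

Execution result:
2020.21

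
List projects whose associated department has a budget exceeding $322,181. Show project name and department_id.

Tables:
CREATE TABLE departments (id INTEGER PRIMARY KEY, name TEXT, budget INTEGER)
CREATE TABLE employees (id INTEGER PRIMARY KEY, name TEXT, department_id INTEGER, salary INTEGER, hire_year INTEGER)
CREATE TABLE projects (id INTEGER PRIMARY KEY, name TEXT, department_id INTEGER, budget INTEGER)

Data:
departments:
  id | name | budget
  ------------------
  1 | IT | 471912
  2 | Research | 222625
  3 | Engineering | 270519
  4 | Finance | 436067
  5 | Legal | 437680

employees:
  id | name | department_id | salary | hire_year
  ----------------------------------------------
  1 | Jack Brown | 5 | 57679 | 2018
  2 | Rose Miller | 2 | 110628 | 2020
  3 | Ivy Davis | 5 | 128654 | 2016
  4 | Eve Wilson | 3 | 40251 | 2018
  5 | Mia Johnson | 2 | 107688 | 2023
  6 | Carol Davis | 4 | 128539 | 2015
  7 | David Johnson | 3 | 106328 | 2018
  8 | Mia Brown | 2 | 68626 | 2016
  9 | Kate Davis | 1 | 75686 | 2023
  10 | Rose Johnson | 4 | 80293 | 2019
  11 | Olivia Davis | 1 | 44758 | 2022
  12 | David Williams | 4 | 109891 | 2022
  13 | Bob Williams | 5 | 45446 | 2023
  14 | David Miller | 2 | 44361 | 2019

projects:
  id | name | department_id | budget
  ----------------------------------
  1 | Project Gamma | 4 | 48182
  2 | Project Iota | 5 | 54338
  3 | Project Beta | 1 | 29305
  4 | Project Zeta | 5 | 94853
SELECT name, department_id FROM projects WHERE department_id IN (SELECT id FROM departments WHERE budget > 322181)

Execution result:
name | department_id
Project Gamma | 4
Project Iota | 5
Project Beta | 1
Project Zeta | 5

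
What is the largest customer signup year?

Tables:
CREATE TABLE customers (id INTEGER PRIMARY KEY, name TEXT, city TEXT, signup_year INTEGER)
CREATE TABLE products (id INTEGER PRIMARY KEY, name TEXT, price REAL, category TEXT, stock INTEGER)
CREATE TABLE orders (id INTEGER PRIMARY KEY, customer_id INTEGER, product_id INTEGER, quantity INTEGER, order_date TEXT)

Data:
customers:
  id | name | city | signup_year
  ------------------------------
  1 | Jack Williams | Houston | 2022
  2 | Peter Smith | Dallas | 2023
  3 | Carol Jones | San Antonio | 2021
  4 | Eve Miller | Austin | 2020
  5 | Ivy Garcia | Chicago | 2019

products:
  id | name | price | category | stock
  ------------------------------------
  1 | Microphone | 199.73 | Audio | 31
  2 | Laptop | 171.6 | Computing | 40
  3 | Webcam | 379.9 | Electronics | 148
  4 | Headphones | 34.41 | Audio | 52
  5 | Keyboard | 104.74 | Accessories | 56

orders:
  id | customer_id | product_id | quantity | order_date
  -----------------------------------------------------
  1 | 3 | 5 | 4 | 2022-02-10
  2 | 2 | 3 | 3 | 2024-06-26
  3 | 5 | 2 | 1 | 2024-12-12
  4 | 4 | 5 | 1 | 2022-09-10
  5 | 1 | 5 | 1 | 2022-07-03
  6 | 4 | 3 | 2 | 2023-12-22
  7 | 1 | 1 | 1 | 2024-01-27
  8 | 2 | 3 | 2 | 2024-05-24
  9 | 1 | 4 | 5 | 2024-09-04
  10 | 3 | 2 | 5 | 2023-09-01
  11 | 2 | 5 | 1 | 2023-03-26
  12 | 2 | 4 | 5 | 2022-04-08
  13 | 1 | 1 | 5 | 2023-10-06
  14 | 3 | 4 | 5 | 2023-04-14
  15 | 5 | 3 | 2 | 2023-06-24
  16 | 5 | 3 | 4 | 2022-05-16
SELECT MAX(signup_year) FROM customers

Execution result:
2023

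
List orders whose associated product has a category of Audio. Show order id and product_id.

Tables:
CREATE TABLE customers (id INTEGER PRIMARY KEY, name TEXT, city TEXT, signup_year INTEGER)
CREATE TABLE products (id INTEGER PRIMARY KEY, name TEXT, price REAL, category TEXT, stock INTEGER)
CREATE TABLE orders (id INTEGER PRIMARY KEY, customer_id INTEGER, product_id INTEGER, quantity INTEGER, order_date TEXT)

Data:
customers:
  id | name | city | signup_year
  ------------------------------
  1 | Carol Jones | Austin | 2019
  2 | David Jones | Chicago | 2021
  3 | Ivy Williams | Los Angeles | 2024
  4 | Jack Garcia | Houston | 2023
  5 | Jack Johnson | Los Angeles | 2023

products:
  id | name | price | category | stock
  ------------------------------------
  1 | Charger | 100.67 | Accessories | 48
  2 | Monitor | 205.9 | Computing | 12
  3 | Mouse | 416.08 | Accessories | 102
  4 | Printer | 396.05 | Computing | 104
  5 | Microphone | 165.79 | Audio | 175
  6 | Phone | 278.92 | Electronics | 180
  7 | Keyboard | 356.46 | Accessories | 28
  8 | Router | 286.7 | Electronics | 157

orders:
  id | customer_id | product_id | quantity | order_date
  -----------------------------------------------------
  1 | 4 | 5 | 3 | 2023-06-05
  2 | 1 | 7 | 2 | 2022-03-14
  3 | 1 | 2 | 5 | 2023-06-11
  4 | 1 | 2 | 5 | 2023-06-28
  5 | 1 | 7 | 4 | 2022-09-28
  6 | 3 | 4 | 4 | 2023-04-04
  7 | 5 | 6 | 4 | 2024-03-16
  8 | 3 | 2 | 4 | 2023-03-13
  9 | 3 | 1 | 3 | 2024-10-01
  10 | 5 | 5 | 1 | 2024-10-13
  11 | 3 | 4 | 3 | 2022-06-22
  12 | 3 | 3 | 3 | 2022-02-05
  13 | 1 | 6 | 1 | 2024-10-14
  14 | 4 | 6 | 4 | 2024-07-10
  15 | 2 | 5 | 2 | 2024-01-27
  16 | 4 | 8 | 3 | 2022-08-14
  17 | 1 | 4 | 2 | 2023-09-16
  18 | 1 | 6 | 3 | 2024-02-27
SELECT id, product_id FROM orders WHERE product_id IN (SELECT id FROM products WHERE category = 'Audio')

Execution result:
id | product_id
1 | 5
10 | 5
15 | 5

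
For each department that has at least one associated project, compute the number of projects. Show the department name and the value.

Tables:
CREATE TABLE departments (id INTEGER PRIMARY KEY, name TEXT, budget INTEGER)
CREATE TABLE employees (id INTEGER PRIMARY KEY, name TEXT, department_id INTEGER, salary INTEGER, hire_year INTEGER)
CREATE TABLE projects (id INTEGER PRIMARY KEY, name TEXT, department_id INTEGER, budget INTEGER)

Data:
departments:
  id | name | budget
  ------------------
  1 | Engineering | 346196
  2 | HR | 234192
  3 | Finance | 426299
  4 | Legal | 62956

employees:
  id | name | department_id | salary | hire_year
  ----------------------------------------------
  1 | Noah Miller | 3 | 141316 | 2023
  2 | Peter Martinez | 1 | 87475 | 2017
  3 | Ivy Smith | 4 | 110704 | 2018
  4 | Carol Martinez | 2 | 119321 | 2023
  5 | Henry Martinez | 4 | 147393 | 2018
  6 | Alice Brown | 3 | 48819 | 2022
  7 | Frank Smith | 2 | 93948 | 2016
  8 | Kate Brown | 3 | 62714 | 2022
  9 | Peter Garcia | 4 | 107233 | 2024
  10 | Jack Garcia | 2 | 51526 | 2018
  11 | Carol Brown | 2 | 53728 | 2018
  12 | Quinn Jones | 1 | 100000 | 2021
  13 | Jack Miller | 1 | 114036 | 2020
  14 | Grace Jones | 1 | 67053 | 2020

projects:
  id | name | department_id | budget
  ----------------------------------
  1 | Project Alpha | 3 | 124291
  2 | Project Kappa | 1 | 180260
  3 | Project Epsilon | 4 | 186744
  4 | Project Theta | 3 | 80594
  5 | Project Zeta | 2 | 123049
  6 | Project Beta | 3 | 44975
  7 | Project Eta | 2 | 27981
SELECT p.name, COUNT(*) AS n FROM projects c JOIN departments p ON c.department_id = p.id GROUP BY p.id, p.name

Execution result:
name | n
Engineering | 1
HR | 2
Finance | 3
Legal | 1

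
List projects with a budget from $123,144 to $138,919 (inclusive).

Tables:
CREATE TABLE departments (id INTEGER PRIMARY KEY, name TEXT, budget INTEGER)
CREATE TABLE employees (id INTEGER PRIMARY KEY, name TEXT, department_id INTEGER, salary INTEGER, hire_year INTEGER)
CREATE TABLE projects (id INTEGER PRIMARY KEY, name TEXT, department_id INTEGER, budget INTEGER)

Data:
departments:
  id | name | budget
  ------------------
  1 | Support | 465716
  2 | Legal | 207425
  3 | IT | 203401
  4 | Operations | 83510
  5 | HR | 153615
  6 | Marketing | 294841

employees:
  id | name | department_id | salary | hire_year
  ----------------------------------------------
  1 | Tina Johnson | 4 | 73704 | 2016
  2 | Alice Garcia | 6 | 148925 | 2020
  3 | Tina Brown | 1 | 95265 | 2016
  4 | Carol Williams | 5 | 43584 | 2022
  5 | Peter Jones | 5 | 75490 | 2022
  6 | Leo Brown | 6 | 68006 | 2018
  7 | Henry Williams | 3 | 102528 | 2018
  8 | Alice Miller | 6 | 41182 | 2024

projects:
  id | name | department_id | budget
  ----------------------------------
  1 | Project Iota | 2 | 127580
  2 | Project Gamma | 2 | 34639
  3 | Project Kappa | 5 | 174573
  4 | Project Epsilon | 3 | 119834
SELECT name, budget FROM projects WHERE budget BETWEEN 123144 AND 138919

Execution result:
name | budget
Project Iota | 127580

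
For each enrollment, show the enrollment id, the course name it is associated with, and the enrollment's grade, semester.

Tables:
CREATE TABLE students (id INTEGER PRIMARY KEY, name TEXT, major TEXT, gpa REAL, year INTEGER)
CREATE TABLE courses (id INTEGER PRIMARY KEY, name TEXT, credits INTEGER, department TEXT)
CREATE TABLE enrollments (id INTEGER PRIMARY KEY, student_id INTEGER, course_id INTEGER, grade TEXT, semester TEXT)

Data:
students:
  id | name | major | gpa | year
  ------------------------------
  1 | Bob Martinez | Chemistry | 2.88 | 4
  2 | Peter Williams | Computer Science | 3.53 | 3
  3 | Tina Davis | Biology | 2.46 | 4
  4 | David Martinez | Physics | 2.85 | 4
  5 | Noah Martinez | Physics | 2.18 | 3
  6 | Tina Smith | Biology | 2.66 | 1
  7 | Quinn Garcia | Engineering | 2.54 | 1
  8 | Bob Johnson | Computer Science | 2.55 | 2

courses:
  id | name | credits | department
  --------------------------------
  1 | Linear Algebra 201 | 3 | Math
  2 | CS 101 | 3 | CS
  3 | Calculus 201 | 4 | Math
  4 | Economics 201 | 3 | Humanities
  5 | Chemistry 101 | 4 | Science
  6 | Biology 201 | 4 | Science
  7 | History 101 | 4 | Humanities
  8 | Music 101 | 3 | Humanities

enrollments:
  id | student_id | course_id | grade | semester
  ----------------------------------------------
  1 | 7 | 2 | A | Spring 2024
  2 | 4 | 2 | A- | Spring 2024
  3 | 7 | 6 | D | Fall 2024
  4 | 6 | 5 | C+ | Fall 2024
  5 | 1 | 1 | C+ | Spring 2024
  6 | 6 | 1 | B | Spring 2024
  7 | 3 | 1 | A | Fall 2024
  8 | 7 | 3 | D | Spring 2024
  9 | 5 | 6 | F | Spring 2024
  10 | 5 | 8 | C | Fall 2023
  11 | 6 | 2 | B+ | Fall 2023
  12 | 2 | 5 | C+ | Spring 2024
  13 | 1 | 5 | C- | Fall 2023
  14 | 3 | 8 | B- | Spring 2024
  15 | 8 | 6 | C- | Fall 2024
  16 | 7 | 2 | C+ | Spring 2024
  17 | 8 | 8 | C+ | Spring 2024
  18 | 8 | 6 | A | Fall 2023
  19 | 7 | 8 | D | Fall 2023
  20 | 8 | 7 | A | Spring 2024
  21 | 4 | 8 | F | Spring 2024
SELECT c.id, p.name AS course, c.grade, c.semester FROM enrollments c JOIN courses p ON c.course_id = p.id

Execution result:
id | course | grade | semester
1 | CS 101 | A | Spring 2024
2 | CS 101 | A- | Spring 2024
3 | Biology 201 | D | Fall 2024
4 | Chemistry 101 | C+ | Fall 2024
5 | Linear Algebra 201 | C+ | Spring 2024
6 | Linear Algebra 201 | B | Spring 2024
7 | Linear Algebra 201 | A | Fall 2024
8 | Calculus 201 | D | Spring 2024
9 | Biology 201 | F | Spring 2024
10 | Music 101 | C | Fall 2023
11 | CS 101 | B+ | Fall 2023
12 | Chemistry 101 | C+ | Spring 2024
13 | Chemistry 101 | C- | Fall 2023
14 | Music 101 | B- | Spring 2024
15 | Biology 201 | C- | Fall 2024
16 | CS 101 | C+ | Spring 2024
17 | Music 101 | C+ | Spring 2024
18 | Biology 201 | A | Fall 2023
19 | Music 101 | D | Fall 2023
20 | History 101 | A | Spring 2024
21 | Music 101 | F | Spring 2024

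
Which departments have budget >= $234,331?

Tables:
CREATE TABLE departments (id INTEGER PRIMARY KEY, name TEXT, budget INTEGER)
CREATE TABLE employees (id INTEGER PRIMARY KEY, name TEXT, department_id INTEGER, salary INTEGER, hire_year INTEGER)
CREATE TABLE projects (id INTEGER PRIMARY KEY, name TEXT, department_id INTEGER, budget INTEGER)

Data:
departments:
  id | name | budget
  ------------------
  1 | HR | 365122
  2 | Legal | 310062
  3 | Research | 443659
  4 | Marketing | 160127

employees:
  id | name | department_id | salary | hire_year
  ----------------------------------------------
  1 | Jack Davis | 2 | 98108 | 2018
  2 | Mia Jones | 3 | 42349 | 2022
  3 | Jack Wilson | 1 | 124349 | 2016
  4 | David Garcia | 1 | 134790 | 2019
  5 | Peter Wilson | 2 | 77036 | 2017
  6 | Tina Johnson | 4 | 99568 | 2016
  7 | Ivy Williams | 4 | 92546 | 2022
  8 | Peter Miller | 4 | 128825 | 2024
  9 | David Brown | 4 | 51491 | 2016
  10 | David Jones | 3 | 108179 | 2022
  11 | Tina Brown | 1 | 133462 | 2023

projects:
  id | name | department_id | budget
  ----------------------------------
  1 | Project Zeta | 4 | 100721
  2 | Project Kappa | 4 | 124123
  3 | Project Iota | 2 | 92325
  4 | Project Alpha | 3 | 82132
SELECT name, budget FROM departments WHERE budget >= 234331

Execution result:
name | budget
HR | 365122
Legal | 310062
Research | 443659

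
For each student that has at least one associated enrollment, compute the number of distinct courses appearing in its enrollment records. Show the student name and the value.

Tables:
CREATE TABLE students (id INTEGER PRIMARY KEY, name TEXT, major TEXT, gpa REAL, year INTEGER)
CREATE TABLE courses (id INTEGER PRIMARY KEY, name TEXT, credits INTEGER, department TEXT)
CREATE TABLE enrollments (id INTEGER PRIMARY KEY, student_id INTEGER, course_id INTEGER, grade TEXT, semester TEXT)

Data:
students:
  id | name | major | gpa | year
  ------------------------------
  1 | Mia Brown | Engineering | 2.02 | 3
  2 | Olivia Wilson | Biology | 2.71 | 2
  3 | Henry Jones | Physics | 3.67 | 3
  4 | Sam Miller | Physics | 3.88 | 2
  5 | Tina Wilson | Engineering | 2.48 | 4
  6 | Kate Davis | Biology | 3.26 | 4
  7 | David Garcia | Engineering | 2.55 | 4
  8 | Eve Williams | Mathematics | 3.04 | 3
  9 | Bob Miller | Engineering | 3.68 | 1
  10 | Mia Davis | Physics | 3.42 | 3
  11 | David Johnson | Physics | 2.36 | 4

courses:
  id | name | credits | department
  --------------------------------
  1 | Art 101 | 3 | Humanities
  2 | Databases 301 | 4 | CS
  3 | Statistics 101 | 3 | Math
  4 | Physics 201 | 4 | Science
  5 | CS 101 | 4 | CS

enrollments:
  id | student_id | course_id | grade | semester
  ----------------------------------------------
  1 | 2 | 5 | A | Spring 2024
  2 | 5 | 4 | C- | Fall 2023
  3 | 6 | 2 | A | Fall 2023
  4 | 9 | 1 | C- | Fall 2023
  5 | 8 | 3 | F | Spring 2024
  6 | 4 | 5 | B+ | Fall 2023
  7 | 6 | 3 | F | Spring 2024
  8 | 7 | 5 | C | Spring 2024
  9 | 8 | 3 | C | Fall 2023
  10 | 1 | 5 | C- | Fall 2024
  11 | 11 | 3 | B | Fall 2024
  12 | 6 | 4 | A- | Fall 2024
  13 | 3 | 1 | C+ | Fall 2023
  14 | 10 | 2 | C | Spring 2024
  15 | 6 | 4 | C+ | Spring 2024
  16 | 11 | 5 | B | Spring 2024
SELECT p.name, COUNT(DISTINCT c.course_id) AS distinct_course_count FROM enrollments c JOIN students p ON c.student_id = p.id GROUP BY p.id, p.name

Execution result:
name | distinct_course_count
Mia Brown | 1
Olivia Wilson | 1
Henry Jones | 1
Sam Miller | 1
Tina Wilson | 1
Kate Davis | 3
David Garcia | 1
Eve Williams | 1
Bob Miller | 1
Mia Davis | 1
David Johnson | 2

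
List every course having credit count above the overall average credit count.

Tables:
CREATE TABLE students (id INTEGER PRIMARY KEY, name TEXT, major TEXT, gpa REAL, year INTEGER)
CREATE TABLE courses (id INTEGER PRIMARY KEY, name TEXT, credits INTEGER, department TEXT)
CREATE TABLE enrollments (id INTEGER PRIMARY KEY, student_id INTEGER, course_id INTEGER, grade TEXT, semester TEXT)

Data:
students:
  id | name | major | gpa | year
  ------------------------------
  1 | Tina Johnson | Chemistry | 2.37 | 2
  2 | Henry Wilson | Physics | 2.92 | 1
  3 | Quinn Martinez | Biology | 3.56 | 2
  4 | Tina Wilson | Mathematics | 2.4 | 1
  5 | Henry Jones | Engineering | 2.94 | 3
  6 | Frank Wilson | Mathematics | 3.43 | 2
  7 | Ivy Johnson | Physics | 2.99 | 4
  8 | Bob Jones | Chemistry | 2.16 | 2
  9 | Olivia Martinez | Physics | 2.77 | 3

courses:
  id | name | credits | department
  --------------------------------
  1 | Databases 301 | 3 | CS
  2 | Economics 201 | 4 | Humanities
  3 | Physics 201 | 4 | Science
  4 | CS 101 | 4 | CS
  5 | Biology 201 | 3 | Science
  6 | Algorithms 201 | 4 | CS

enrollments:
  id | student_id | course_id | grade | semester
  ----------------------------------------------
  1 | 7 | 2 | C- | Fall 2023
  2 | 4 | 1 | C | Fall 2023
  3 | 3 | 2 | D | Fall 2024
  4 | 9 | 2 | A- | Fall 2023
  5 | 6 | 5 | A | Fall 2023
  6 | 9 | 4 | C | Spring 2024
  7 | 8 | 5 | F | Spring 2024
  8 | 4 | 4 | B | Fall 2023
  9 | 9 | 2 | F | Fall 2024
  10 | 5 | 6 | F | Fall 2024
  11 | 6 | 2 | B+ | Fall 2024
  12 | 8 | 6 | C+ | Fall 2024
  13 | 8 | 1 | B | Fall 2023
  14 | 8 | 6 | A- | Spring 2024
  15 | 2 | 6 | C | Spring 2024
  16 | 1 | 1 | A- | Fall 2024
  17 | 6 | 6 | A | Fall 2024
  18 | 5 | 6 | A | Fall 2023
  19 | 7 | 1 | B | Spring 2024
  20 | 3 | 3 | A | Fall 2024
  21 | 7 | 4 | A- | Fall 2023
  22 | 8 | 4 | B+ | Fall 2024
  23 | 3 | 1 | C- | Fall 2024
SELECT name, credits FROM courses WHERE credits > (SELECT AVG(credits) FROM courses)

Execution result:
name | credits
Economics 201 | 4
Physics 201 | 4
CS 101 | 4
Algorithms 201 | 4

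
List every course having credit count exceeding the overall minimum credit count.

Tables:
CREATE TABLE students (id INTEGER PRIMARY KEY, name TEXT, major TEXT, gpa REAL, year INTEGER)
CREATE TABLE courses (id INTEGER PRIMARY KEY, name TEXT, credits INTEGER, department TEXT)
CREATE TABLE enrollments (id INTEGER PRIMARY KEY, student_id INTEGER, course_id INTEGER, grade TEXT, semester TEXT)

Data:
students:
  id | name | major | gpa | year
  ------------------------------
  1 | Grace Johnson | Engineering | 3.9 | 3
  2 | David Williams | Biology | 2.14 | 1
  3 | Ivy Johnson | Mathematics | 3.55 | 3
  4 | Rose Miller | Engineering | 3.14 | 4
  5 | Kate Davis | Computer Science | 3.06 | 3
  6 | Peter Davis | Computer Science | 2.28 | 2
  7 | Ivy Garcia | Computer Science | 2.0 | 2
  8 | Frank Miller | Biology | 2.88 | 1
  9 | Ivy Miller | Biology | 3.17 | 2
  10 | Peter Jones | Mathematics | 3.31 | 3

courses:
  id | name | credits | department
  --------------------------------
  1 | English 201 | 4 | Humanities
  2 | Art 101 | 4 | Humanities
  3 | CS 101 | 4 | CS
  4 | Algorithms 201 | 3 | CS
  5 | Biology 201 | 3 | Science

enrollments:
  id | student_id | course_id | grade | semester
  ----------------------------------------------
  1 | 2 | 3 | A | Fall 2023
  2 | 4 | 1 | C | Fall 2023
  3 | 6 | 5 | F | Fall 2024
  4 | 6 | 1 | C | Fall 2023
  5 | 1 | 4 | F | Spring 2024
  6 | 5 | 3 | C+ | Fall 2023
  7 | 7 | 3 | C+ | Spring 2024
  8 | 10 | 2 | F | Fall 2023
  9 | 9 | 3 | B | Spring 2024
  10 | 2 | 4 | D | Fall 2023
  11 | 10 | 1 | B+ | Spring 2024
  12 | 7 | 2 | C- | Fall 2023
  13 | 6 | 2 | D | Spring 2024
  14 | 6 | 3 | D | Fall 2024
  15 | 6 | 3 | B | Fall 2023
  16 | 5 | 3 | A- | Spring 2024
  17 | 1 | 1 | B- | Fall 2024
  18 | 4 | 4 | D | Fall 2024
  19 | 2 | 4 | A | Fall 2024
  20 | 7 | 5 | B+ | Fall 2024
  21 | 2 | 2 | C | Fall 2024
SELECT name, credits FROM courses WHERE credits > (SELECT MIN(credits) FROM courses)

Execution result:
name | credits
English 201 | 4
Art 101 | 4
CS 101 | 4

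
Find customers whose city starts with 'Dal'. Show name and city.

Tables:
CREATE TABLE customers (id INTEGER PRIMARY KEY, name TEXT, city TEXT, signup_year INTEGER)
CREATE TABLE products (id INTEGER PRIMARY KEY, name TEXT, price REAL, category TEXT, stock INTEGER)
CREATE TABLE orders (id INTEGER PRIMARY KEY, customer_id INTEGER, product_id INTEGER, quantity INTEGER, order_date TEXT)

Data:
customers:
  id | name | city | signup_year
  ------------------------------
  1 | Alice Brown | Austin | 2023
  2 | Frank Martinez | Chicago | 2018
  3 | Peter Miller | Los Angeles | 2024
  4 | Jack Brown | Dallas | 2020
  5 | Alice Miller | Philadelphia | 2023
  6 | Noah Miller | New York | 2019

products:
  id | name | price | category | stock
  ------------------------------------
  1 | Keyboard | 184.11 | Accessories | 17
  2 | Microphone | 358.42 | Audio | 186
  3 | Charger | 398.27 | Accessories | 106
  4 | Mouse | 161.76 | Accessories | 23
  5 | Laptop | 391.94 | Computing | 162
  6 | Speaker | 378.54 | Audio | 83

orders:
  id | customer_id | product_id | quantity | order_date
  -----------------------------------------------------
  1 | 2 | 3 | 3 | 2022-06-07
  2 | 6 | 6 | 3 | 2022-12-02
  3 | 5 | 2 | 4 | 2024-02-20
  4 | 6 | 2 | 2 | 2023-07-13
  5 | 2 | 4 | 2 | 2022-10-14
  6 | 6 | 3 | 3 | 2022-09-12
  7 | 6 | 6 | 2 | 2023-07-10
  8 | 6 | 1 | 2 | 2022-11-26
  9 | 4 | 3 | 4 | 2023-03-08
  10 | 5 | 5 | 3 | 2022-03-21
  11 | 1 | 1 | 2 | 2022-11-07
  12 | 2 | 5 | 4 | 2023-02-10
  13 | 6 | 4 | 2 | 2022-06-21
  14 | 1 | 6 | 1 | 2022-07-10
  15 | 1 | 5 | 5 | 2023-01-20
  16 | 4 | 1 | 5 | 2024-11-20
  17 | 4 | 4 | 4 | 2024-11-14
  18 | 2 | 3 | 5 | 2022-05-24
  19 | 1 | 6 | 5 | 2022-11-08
SELECT name, city FROM customers WHERE city LIKE 'Dal%'

Execution result:
name | city
Jack Brown | Dallas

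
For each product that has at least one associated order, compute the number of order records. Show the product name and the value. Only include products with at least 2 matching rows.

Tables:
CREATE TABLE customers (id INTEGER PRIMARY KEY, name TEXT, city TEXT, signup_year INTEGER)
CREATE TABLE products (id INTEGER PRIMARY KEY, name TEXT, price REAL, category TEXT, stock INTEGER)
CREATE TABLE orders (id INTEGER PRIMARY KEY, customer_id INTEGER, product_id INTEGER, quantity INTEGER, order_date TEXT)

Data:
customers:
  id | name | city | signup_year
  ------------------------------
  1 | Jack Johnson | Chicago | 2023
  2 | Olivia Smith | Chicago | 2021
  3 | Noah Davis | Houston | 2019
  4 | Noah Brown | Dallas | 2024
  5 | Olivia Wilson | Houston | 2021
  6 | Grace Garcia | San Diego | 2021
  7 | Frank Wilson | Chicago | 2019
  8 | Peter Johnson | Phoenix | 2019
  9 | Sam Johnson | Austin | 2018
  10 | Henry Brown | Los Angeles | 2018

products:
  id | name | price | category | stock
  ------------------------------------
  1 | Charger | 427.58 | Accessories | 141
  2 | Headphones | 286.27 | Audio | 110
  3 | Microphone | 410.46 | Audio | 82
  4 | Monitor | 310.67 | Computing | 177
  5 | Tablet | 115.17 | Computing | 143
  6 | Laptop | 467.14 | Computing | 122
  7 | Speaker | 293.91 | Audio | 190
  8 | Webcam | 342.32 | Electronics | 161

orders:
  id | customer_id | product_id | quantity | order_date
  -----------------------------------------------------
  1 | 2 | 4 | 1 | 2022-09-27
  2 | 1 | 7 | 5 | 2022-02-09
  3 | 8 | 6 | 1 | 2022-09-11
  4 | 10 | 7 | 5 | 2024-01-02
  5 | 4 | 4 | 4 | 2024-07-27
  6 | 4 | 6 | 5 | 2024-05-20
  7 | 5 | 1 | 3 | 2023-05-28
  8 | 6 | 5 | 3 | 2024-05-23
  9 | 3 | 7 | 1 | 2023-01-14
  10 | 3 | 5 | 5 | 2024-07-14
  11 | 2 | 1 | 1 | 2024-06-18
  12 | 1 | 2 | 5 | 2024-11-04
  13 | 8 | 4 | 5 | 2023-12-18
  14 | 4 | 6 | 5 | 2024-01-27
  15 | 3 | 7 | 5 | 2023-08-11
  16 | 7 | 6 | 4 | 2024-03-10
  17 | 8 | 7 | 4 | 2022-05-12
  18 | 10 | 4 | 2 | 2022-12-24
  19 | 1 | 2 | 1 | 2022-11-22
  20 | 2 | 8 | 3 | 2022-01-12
SELECT p.name, COUNT(*) AS n FROM orders c JOIN products p ON c.product_id = p.id GROUP BY p.id, p.name HAVING COUNT(*) >= 2

Execution result:
name | n
Charger | 2
Headphones | 2
Monitor | 4
Tablet | 2
Laptop | 4
Speaker | 5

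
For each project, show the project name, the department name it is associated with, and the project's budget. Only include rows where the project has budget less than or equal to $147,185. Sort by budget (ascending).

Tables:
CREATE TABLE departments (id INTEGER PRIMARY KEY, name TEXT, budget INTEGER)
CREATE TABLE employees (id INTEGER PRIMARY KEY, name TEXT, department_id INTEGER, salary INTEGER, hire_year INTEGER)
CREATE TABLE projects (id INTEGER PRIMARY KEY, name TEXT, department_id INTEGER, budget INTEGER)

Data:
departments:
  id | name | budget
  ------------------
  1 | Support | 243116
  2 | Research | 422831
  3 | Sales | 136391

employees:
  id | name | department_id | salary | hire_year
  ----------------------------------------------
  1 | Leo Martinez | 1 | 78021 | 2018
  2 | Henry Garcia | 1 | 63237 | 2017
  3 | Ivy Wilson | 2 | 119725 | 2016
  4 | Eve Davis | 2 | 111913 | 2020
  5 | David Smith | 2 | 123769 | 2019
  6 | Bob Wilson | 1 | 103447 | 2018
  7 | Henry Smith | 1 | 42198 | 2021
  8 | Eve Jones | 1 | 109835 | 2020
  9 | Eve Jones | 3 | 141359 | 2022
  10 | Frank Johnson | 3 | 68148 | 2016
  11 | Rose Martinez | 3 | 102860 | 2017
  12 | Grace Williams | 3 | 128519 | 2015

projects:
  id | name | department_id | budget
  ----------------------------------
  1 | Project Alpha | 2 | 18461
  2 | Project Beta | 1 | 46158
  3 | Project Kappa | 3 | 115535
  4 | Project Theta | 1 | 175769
SELECT c.name, p.name AS department, c.budget FROM projects c JOIN departments p ON c.department_id = p.id WHERE c.budget <= 147185 ORDER BY c.budget ASC

Execution result:
name | department | budget
Project Alpha | Research | 18461
Project Beta | Support | 46158
Project Kappa | Sales | 115535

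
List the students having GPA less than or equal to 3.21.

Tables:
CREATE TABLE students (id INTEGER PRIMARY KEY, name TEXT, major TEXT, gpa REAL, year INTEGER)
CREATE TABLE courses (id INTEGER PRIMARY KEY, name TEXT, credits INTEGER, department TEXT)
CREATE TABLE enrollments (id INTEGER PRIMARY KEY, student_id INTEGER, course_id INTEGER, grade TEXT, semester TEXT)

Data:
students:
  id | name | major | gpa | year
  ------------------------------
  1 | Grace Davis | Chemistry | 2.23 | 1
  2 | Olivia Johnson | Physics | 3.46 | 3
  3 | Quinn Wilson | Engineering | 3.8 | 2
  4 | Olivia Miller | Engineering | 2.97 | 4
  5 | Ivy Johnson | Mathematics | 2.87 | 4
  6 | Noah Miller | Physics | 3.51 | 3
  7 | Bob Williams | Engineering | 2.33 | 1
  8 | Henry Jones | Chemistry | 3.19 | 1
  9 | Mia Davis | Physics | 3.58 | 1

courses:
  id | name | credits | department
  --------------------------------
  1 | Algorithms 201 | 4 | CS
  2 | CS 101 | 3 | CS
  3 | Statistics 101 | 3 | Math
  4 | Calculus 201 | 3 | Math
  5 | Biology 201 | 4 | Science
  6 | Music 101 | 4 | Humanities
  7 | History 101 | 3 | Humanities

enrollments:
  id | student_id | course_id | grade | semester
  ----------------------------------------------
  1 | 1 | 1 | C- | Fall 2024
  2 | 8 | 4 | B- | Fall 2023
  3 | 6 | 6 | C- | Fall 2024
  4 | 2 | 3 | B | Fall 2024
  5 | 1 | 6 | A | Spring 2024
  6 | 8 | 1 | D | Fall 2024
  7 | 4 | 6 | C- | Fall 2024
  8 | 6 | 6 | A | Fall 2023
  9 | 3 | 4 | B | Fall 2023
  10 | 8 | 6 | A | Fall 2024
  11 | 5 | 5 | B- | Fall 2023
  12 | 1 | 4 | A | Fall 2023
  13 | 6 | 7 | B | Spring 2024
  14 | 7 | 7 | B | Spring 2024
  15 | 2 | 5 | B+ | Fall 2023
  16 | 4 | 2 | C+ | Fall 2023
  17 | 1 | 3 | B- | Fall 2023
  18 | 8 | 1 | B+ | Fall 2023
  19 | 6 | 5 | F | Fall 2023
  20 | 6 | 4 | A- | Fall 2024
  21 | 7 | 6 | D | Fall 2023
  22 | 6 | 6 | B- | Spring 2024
SELECT name, gpa FROM students WHERE gpa <= 3.21

Execution result:
name | gpa
Grace Davis | 2.23
Olivia Miller | 2.97
Ivy Johnson | 2.87
Bob Williams | 2.33
Henry Jones | 3.19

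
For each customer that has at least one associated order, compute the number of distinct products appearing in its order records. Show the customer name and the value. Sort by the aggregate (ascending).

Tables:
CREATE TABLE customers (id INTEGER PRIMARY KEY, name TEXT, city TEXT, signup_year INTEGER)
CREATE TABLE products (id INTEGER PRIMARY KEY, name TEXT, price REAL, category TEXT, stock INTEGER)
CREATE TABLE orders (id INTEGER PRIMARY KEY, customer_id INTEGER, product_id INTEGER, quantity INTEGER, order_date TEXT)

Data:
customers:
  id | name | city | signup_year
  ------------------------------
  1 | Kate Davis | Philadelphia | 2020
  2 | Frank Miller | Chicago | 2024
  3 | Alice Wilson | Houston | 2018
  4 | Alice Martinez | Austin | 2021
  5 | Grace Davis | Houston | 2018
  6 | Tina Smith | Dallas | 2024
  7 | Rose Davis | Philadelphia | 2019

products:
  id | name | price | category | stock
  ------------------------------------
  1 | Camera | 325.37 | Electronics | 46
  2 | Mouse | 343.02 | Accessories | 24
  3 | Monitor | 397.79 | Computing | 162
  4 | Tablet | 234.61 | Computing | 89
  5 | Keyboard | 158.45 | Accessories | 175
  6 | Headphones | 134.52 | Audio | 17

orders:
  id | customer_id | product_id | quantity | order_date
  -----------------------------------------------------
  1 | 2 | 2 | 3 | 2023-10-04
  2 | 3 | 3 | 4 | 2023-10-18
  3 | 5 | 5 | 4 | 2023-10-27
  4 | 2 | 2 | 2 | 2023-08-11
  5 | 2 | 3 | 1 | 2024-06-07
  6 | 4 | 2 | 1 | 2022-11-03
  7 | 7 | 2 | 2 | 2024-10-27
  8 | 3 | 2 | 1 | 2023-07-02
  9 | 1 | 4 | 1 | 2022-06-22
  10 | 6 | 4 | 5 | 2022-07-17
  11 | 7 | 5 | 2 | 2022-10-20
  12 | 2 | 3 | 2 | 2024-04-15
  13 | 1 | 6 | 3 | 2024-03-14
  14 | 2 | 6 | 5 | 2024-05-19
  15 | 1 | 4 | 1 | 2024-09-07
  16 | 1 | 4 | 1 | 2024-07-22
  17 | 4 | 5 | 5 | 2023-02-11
SELECT p.name, COUNT(DISTINCT c.product_id) AS distinct_product_count FROM orders c JOIN customers p ON c.customer_id = p.id GROUP BY p.id, p.name ORDER BY distinct_product_count ASC

Execution result:
name | distinct_product_count
Grace Davis | 1
Tina Smith | 1
Kate Davis | 2
Alice Wilson | 2
Alice Martinez | 2
Rose Davis | 2
Frank Miller | 3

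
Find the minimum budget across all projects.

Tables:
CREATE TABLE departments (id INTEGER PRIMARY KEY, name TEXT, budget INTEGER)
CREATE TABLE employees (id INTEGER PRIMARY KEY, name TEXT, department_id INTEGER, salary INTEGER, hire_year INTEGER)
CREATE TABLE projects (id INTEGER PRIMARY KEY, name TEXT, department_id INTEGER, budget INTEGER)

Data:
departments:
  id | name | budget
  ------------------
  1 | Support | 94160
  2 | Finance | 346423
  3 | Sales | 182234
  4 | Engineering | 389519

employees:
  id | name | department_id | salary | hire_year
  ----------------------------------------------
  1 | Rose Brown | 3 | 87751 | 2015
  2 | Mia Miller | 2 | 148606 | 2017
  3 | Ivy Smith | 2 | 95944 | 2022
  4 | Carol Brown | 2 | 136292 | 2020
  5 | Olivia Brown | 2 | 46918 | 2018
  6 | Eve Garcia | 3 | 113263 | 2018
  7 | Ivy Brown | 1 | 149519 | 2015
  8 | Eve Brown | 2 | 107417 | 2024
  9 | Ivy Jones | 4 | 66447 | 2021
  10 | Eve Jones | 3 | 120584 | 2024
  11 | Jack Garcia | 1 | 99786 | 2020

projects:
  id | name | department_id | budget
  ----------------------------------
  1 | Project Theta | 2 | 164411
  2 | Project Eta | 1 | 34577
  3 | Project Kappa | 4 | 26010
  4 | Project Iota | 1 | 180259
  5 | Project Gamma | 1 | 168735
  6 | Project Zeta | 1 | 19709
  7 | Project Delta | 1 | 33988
SELECT MIN(budget) FROM projects

Execution result:
19709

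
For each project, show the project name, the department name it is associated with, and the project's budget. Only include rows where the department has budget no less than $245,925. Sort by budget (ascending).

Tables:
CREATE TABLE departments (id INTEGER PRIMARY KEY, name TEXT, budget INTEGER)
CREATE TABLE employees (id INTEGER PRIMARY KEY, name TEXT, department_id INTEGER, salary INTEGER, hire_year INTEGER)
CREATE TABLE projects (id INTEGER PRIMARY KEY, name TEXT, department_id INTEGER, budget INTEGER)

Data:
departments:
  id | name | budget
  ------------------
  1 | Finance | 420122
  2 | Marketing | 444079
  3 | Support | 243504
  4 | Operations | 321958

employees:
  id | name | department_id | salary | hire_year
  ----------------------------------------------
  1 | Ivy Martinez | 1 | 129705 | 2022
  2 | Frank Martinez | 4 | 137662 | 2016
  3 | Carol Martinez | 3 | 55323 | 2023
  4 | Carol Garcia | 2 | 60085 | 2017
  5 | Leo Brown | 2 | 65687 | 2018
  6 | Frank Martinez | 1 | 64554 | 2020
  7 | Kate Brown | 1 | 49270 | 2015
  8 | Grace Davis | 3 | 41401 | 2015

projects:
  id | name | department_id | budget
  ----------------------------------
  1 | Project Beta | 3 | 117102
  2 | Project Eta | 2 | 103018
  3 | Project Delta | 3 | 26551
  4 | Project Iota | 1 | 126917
SELECT c.name, p.name AS department, c.budget FROM projects c JOIN departments p ON c.department_id = p.id WHERE p.budget >= 245925 ORDER BY c.budget ASC

Execution result:
name | department | budget
Project Eta | Marketing | 103018
Project Iota | Finance | 126917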